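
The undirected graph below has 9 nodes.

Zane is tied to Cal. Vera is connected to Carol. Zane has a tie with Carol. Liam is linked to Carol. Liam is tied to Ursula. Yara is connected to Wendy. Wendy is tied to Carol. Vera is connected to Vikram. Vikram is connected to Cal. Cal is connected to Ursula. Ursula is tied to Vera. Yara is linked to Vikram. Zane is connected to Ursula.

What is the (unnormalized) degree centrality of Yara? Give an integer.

2

Yara is directly tied to Vikram and Wendy. That is 2 neighbors, so the degree of Yara is 2.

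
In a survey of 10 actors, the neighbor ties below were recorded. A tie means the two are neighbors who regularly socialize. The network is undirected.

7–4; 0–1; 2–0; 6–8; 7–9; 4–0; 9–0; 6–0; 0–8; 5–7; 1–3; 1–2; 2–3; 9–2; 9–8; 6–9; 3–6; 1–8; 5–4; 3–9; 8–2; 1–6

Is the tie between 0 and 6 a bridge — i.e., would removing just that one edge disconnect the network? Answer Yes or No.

No

Even without that edge, 0 still reaches 6 via 0 – 8 – 6, so the network stays connected. Not a bridge.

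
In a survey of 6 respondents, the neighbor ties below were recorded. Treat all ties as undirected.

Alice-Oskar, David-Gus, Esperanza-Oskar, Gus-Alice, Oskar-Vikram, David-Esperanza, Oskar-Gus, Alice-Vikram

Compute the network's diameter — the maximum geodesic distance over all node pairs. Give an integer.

3

Eccentricity of each node (its greatest distance to any other): Alice:2, David:3, Esperanza:2, Gus:2, Oskar:2, Vikram:3.
The maximum eccentricity is 3, realized for instance by the pair Vikram–David via Vikram – Oskar – Esperanza – David. So the diameter is 3.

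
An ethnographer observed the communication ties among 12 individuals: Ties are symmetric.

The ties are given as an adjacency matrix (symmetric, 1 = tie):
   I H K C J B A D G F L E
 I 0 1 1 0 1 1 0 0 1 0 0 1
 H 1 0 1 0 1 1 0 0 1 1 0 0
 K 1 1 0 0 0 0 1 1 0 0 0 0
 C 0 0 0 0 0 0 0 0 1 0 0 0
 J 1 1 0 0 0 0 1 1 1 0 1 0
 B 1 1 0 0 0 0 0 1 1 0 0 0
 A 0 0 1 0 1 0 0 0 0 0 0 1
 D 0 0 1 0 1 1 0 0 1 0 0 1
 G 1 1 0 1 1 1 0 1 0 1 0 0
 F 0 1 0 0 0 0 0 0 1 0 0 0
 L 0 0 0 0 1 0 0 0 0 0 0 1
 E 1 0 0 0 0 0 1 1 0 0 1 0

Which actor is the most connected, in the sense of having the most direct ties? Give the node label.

Degrees — A:3, B:4, C:1, D:5, E:4, F:2, G:7, H:6, I:6, J:6, K:4, L:2.
The maximum is 7, attained only by G.

G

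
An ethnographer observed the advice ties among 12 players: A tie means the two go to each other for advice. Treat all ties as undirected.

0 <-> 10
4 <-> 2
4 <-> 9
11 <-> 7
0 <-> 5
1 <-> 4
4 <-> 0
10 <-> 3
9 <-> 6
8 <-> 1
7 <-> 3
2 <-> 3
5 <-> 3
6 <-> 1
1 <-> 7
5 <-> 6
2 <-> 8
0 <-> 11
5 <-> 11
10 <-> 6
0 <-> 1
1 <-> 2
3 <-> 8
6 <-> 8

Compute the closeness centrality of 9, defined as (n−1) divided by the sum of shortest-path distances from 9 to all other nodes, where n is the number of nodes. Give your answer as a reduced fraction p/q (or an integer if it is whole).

11/23

Distances from 9: 0:2, 1:2, 2:2, 3:3, 4:1, 5:2, 6:1, 7:3, 8:2, 10:2, 11:3. Sum = 23.
n = 12, so closeness = 11/23.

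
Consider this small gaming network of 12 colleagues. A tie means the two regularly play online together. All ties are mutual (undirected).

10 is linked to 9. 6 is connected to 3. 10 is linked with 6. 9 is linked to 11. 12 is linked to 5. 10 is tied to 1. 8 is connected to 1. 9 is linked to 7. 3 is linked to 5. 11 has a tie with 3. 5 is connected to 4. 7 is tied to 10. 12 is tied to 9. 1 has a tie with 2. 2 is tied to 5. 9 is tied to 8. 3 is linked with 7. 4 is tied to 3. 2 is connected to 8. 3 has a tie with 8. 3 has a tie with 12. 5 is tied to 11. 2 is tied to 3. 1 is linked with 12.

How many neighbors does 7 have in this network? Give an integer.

3

7 is directly tied to 3, 9, and 10. That is 3 neighbors, so the degree of 7 is 3.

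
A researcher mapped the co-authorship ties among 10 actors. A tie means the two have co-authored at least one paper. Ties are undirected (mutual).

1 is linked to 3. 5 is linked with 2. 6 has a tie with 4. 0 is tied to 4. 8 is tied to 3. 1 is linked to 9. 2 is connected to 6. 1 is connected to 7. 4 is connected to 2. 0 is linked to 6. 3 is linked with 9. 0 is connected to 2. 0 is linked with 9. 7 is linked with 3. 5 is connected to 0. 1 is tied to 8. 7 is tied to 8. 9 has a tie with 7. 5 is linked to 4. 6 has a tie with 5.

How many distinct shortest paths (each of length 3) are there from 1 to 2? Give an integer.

1

The shortest distance is 3, and the only length-3 path is 1–9–0–2. So there is exactly 1 shortest path.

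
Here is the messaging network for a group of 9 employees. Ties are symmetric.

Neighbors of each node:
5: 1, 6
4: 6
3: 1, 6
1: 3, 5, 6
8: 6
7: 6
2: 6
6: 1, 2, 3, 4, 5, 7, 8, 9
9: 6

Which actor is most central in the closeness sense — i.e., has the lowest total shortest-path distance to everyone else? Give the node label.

6

Farness (sum of distances to all others) for each node — 1:13, 2:15, 3:14, 4:15, 5:14, 6:8, 7:15, 8:15, 9:15.
The smallest farness is 8, for 6, so 6 has the highest closeness.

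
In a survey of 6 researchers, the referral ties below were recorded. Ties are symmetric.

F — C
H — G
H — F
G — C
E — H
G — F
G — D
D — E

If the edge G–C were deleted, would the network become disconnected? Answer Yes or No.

Even without that edge, G still reaches C via G – F – C, so the network stays connected. Not a bridge.

No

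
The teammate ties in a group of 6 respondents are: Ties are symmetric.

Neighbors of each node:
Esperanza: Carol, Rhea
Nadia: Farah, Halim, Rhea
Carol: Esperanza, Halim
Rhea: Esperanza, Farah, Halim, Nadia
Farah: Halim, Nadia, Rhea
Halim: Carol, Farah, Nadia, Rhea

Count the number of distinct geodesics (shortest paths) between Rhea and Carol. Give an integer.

2

The shortest distance is 2. The length-2 paths are: Rhea–Esperanza–Carol; Rhea–Halim–Carol.
That gives 2 distinct shortest paths.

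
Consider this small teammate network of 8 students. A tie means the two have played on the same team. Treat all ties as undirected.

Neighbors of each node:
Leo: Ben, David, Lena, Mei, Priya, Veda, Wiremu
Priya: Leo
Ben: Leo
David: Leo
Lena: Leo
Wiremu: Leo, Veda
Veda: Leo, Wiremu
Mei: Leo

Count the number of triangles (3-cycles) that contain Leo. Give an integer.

Leo's neighbors: Ben, David, Lena, Mei, Priya, Veda, and Wiremu.
Neighbor pairs that are themselves tied: Leo–Veda–Wiremu. Each forms one triangle with Leo, for 1 in total.

1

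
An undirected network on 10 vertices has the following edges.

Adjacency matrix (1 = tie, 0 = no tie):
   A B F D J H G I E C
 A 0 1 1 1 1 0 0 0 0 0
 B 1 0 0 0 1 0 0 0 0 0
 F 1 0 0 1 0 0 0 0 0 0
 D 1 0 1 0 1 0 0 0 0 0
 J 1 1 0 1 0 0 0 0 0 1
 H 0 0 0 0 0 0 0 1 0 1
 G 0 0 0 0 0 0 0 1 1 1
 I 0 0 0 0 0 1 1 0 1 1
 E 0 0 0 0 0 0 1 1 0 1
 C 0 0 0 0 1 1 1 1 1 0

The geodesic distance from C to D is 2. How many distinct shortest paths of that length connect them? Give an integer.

The shortest distance is 2, and the only length-2 path is C–J–D. So there is exactly 1 shortest path.

1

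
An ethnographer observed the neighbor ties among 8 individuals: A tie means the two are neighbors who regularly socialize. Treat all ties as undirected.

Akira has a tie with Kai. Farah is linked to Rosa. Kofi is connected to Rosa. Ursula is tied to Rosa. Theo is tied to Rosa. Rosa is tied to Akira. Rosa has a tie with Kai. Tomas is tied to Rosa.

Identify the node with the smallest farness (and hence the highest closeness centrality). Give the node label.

Farness (sum of distances to all others) for each node — Akira:12, Farah:13, Kai:12, Kofi:13, Rosa:7, Theo:13, Tomas:13, Ursula:13.
The smallest farness is 7, for Rosa, so Rosa has the highest closeness.

Rosa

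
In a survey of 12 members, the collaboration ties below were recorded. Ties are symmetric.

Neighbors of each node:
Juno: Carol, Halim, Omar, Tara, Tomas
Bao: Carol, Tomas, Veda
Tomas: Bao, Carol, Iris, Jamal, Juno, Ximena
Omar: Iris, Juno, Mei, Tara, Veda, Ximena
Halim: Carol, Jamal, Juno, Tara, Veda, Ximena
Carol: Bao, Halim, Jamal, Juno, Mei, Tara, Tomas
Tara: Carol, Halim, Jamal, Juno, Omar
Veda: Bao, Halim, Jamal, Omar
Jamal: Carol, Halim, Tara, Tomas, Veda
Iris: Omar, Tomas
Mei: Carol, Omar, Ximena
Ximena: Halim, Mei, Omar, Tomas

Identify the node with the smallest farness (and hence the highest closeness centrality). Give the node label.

Carol

Farness (sum of distances to all others) for each node — Bao:19, Carol:15, Halim:17, Iris:21, Jamal:17, Juno:17, Mei:19, Omar:16, Tara:17, Tomas:16, Veda:18, Ximena:18.
The smallest farness is 15, for Carol, so Carol has the highest closeness.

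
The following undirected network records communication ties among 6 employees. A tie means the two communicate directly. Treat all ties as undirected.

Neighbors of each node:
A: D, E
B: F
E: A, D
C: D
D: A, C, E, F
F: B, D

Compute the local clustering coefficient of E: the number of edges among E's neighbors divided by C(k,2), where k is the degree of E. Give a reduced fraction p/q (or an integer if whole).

E's neighbors: A and D (k = 2).
Possible neighbor pairs: C(2,2) = 1. Edges among them: A–D → e = 1.
Clustering(E) = 1/1.

1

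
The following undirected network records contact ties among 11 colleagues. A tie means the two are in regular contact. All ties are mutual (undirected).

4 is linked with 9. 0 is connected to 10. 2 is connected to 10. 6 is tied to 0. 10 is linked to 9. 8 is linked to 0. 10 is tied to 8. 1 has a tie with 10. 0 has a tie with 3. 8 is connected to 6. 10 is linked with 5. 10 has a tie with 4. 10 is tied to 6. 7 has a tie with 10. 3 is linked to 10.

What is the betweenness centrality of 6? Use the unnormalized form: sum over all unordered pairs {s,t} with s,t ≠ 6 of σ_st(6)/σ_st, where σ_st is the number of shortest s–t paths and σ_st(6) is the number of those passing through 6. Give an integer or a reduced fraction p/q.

No shortest path between any pair of other nodes passes through 6.
Summing the contributions gives betweenness(6) = 0.

0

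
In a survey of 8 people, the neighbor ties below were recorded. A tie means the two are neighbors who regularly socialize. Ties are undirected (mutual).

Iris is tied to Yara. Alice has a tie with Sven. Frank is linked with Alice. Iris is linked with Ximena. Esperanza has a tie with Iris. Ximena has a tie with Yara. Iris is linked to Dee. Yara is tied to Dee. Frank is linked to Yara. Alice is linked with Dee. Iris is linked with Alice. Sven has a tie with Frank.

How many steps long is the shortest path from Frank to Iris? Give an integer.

One shortest route is Frank – Yara – Iris, which uses 2 edges, and Frank and Iris are not directly tied, so nothing shorter exists. So d(Frank,Iris) = 2.

2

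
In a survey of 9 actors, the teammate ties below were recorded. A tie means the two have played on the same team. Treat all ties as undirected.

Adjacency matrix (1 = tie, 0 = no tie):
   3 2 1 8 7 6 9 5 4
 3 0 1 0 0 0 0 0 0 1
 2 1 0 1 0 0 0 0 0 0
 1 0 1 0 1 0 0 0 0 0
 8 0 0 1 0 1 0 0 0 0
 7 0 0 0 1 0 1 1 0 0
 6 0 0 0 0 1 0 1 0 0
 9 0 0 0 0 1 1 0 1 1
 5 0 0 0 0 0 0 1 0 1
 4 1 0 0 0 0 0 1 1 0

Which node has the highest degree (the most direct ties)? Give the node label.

9

Degrees — 1:2, 2:2, 3:2, 4:3, 5:2, 6:2, 7:3, 8:2, 9:4.
The maximum is 4, attained only by 9.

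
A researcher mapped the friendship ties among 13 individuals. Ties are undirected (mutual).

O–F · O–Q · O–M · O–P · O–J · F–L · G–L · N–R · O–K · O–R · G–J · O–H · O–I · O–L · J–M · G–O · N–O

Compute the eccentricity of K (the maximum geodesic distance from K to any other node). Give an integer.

Distances from K: F:2, G:2, H:2, I:2, J:2, L:2, M:2, N:2, O:1, P:2, Q:2, R:2.
The largest is 2 (to I, H, J, N, L, R, M, G, P, Q, and F), so the eccentricity of K is 2.

2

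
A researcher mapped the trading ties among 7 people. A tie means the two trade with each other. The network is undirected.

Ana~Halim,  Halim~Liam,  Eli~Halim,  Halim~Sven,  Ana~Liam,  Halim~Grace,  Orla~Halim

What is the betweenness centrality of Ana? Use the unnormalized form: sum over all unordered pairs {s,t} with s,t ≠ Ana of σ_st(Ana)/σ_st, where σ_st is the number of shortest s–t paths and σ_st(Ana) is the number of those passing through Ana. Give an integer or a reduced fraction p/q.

No shortest path between any pair of other nodes passes through Ana.
Summing the contributions gives betweenness(Ana) = 0.

0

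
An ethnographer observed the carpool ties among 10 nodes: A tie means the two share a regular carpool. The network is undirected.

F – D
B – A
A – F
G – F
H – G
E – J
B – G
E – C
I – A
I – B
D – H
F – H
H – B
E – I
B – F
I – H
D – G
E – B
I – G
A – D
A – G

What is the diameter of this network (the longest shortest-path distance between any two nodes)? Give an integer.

4

Eccentricity of each node (its greatest distance to any other): A:3, B:2, C:4, D:4, E:3, F:3, G:3, H:3, I:2, J:4.
The maximum eccentricity is 4, realized for instance by the pair C–D via C – E – B – A – D. So the diameter is 4.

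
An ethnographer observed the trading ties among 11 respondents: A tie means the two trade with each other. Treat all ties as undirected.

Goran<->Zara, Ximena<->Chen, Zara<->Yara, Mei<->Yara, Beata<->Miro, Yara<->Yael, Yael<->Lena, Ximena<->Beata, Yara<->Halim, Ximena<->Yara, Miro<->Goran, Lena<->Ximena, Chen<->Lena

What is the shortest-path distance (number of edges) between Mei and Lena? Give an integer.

3

One shortest route is Mei – Yara – Ximena – Lena, which uses 3 edges, and at distance 2 from Mei we only reach {Halim, Ximena, Yael, Zara}, which does not include Lena. So d(Mei,Lena) = 3.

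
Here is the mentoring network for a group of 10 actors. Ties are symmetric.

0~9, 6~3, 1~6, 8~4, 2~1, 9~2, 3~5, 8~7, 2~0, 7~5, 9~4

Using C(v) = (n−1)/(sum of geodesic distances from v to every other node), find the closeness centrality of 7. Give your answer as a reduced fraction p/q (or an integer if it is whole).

3/8

Distances from 7: 0:4, 1:4, 2:4, 3:2, 4:2, 5:1, 6:3, 8:1, 9:3. Sum = 24.
n = 10, so closeness = 9/24 = 3/8.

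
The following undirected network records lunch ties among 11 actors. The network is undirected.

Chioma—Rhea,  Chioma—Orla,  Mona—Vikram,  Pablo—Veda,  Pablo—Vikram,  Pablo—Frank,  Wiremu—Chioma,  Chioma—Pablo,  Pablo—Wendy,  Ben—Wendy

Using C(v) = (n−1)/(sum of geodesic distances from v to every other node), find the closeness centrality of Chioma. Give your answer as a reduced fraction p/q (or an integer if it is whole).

5/9

Distances from Chioma: Ben:3, Frank:2, Mona:3, Orla:1, Pablo:1, Rhea:1, Veda:2, Vikram:2, Wendy:2, Wiremu:1. Sum = 18.
n = 11, so closeness = 10/18 = 5/9.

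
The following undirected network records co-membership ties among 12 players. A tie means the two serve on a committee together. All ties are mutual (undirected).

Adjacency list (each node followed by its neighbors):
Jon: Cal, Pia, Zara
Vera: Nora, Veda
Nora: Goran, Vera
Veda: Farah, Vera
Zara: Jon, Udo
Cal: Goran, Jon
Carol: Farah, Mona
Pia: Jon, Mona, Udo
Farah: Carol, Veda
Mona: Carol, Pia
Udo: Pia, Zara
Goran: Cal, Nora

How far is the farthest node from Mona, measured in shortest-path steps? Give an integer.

5

Distances from Mona: Cal:3, Carol:1, Farah:2, Goran:4, Jon:2, Nora:5, Pia:1, Udo:2, Veda:3, Vera:4, Zara:3.
The largest is 5 (to Nora), so the eccentricity of Mona is 5.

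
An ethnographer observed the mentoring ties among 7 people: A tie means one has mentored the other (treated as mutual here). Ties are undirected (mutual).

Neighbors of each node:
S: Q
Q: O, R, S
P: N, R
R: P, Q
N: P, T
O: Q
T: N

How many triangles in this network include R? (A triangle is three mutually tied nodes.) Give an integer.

0

R's neighbors are P and Q, but none of them are tied to each other, so no triangle contains R.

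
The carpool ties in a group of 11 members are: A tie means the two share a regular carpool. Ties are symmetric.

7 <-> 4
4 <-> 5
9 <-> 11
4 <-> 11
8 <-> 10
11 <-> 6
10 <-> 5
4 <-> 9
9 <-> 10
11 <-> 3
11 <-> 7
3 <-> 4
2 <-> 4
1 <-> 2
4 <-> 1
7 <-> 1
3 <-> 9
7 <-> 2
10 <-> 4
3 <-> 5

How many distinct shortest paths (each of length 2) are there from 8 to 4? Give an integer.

The shortest distance is 2, and the only length-2 path is 8–10–4. So there is exactly 1 shortest path.

1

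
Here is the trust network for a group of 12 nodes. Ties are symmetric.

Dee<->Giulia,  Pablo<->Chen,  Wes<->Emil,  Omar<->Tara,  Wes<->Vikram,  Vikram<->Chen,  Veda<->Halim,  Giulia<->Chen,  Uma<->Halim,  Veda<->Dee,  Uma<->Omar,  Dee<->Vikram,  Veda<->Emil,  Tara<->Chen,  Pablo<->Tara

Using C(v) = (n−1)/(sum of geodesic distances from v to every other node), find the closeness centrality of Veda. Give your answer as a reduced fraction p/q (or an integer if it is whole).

11/25

Distances from Veda: Chen:3, Dee:1, Emil:1, Giulia:2, Halim:1, Omar:3, Pablo:4, Tara:4, Uma:2, Vikram:2, Wes:2. Sum = 25.
n = 12, so closeness = 11/25.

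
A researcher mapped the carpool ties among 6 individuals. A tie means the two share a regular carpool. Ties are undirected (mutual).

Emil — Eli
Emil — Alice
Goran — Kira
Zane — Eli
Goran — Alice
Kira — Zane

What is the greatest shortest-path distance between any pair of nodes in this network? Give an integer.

Eccentricity of each node (its greatest distance to any other): Alice:3, Eli:3, Emil:3, Goran:3, Kira:3, Zane:3.
The maximum eccentricity is 3, realized for instance by the pair Alice–Zane via Alice – Goran – Kira – Zane. So the diameter is 3.

3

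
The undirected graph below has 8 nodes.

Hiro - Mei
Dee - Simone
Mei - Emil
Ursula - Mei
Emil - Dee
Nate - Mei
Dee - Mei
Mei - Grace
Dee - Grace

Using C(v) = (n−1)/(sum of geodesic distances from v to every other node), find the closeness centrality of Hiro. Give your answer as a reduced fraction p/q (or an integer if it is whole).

Distances from Hiro: Dee:2, Emil:2, Grace:2, Mei:1, Nate:2, Simone:3, Ursula:2. Sum = 14.
n = 8, so closeness = 7/14 = 1/2.

1/2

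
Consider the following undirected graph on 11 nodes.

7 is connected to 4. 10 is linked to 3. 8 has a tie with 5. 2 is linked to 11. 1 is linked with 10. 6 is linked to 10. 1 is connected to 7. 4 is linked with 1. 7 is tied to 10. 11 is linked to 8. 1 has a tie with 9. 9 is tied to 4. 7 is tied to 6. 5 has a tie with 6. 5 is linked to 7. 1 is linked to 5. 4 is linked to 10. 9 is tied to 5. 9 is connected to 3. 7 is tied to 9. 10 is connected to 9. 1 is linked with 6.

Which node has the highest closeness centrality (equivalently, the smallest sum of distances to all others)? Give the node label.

5

Farness (sum of distances to all others) for each node — 1:17, 2:37, 3:24, 4:22, 5:16, 6:19, 7:17, 8:21, 9:17, 10:20, 11:28.
The smallest farness is 16, for 5, so 5 has the highest closeness.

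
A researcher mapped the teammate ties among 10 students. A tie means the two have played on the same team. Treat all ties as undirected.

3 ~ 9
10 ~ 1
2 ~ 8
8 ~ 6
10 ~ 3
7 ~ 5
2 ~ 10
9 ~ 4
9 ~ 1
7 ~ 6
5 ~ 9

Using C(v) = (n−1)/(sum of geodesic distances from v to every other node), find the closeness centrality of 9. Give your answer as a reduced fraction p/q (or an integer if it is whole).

Distances from 9: 1:1, 2:3, 3:1, 4:1, 5:1, 6:3, 7:2, 8:4, 10:2. Sum = 18.
n = 10, so closeness = 9/18 = 1/2.

1/2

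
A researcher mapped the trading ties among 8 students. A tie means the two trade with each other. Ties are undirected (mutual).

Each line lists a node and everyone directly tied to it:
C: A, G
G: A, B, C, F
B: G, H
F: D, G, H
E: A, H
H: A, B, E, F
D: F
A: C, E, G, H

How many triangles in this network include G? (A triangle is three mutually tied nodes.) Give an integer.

1

G's neighbors: A, B, C, and F.
Neighbor pairs that are themselves tied: G–A–C. Each forms one triangle with G, for 1 in total.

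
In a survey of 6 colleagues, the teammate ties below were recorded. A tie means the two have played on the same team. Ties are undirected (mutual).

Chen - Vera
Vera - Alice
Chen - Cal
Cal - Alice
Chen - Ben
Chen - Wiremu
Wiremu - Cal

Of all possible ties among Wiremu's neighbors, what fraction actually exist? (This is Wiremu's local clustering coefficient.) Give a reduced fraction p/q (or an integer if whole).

Wiremu's neighbors: Cal and Chen (k = 2).
Possible neighbor pairs: C(2,2) = 1. Edges among them: Cal–Chen → e = 1.
Clustering(Wiremu) = 1/1.

1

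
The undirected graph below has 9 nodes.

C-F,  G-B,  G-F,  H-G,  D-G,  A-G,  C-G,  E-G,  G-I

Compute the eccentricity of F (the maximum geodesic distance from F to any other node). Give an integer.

Distances from F: A:2, B:2, C:1, D:2, E:2, G:1, H:2, I:2.
The largest is 2 (to D, H, I, A, E, and B), so the eccentricity of F is 2.

2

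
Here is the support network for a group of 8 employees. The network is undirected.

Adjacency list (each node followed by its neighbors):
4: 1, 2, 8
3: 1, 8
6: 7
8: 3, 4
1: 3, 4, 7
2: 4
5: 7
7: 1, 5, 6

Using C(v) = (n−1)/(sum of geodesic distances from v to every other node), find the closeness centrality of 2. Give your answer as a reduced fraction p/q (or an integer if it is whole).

Distances from 2: 1:2, 3:3, 4:1, 5:4, 6:4, 7:3, 8:2. Sum = 19.
n = 8, so closeness = 7/19.

7/19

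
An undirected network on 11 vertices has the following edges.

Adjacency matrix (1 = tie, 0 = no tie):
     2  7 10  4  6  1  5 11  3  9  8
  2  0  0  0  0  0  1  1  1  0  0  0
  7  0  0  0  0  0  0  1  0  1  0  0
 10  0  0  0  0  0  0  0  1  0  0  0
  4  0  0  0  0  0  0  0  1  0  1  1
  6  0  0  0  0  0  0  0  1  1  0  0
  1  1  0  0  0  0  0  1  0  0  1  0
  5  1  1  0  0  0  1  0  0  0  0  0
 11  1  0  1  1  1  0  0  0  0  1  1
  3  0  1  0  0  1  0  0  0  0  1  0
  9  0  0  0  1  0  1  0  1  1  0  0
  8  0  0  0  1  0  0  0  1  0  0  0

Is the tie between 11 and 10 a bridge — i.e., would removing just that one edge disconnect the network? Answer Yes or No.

Without the 11–10 edge there is no alternate route between 11 and 10, so the network disconnects. It is a bridge.

Yes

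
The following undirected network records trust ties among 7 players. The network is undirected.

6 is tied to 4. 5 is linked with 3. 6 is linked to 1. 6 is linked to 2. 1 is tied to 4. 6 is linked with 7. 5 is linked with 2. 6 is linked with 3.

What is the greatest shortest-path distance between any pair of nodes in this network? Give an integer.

3

Eccentricity of each node (its greatest distance to any other): 1:3, 2:2, 3:2, 4:3, 5:3, 6:2, 7:3.
The maximum eccentricity is 3, realized for instance by the pair 1–5 via 1 – 6 – 3 – 5. So the diameter is 3.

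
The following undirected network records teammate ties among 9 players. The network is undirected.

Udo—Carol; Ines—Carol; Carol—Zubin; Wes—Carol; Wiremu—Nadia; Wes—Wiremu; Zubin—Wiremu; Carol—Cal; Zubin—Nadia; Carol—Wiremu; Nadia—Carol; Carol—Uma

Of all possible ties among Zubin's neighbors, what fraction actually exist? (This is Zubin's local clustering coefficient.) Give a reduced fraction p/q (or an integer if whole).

Zubin's neighbors: Carol, Nadia, and Wiremu (k = 3).
Possible neighbor pairs: C(3,2) = 3. Edges among them: Carol–Nadia, Carol–Wiremu, Nadia–Wiremu → e = 3.
Clustering(Zubin) = 3/3 = 1.

1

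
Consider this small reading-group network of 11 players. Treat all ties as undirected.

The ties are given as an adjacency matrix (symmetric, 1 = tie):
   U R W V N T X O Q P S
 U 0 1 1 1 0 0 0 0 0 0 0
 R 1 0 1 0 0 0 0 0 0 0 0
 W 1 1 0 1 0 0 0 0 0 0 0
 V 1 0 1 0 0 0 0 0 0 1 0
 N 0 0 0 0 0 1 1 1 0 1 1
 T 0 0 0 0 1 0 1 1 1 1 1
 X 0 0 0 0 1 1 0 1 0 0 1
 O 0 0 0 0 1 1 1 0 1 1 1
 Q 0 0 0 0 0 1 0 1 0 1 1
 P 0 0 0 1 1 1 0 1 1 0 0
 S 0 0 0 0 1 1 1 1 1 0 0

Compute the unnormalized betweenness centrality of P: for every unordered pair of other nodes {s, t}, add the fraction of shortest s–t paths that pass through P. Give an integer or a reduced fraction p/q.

Pairs whose geodesics pass through P — U–N: 1; U–T: 1; U–X: 3/3; U–O: 1; U–Q: 1; U–S: 4/4; R–N: 2/2; R–T: 2/2; R–X: 6/6; R–O: 2/2; R–Q: 2/2; R–S: 8/8; W–N: 1; W–T: 1 … (+11 more pairs).
All other pairs contribute 0.
Summing the contributions gives betweenness(P) = 97/4.

97/4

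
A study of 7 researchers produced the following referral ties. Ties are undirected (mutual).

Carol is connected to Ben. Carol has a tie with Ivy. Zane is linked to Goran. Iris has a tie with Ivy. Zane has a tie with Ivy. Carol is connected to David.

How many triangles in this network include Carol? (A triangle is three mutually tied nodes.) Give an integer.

Carol's neighbors are Ben, David, and Ivy, but none of them are tied to each other, so no triangle contains Carol.

0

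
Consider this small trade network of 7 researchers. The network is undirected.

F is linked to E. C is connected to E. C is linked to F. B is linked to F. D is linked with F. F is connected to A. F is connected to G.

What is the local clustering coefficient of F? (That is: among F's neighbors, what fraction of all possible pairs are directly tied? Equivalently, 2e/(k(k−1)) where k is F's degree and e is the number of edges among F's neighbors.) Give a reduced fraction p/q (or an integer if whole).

1/15

F's neighbors: A, B, C, D, E, and G (k = 6).
Possible neighbor pairs: C(6,2) = 15. Edges among them: C–E → e = 1.
Clustering(F) = 1/15.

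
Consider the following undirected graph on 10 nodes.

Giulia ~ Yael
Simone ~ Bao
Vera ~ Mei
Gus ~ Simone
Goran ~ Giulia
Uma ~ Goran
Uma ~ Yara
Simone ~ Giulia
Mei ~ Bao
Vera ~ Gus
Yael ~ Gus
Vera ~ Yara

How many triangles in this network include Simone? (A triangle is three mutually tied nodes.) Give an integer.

Simone's neighbors are Bao, Giulia, and Gus, but none of them are tied to each other, so no triangle contains Simone.

0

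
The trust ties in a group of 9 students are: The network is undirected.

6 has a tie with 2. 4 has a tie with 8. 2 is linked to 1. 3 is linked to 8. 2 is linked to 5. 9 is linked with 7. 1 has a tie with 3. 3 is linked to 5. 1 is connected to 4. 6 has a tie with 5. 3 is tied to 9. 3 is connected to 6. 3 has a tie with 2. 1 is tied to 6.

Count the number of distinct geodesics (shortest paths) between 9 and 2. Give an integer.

The shortest distance is 2, and the only length-2 path is 9–3–2. So there is exactly 1 shortest path.

1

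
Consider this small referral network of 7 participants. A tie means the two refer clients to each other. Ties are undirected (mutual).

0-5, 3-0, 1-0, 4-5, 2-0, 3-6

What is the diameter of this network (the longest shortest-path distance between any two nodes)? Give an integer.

4

Eccentricity of each node (its greatest distance to any other): 0:2, 1:3, 2:3, 3:3, 4:4, 5:3, 6:4.
The maximum eccentricity is 4, realized for instance by the pair 4–6 via 4 – 5 – 0 – 3 – 6. So the diameter is 4.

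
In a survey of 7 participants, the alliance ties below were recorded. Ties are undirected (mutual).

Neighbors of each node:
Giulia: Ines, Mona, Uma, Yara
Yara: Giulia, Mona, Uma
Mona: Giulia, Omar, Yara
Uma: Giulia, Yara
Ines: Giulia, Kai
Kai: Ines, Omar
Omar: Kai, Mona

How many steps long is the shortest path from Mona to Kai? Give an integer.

2

One shortest route is Mona – Omar – Kai, which uses 2 edges, and Mona and Kai are not directly tied, so nothing shorter exists. So d(Mona,Kai) = 2.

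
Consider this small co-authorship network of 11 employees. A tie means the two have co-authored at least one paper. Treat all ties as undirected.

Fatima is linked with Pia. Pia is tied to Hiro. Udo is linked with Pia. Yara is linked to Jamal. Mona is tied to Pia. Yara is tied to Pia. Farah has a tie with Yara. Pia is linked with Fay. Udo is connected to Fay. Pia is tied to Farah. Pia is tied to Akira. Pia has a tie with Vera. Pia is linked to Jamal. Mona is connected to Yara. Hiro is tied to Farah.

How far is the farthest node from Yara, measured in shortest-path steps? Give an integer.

2

Distances from Yara: Akira:2, Farah:1, Fatima:2, Fay:2, Hiro:2, Jamal:1, Mona:1, Pia:1, Udo:2, Vera:2.
The largest is 2 (to Fay, Fatima, Akira, Vera, Udo, and Hiro), so the eccentricity of Yara is 2.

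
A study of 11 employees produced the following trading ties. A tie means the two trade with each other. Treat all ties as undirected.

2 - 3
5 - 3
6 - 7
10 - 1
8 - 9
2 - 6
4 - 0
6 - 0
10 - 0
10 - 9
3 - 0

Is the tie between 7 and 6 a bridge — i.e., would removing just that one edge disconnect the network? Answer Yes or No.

Without the 7–6 edge there is no alternate route between 7 and 6, so the network disconnects. It is a bridge.

Yes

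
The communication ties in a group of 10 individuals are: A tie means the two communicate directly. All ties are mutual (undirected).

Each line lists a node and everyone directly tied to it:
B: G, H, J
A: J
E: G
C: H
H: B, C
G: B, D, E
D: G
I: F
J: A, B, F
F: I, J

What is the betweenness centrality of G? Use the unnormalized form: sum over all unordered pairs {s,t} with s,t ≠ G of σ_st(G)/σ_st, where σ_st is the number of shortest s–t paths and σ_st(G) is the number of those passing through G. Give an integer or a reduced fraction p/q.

Pairs whose geodesics pass through G — I–D: 1; I–E: 1; F–D: 1; F–E: 1; D–E: 1; D–B: 1; D–J: 1; D–H: 1; D–C: 1; D–A: 1; E–B: 1; E–J: 1; E–H: 1; E–C: 1 … (+1 more pairs).
All other pairs contribute 0.
Summing the contributions gives betweenness(G) = 15.

15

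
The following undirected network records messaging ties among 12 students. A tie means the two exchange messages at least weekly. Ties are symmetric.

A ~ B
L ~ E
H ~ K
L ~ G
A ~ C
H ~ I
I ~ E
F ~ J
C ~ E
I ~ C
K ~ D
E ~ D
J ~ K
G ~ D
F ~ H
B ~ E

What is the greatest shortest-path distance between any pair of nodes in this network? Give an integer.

Eccentricity of each node (its greatest distance to any other): A:5, B:4, C:4, D:3, E:3, F:4, G:4, H:3, I:3, J:5, K:4, L:4.
The maximum eccentricity is 5, realized for instance by the pair J–A via J – K – D – E – B – A. So the diameter is 5.

5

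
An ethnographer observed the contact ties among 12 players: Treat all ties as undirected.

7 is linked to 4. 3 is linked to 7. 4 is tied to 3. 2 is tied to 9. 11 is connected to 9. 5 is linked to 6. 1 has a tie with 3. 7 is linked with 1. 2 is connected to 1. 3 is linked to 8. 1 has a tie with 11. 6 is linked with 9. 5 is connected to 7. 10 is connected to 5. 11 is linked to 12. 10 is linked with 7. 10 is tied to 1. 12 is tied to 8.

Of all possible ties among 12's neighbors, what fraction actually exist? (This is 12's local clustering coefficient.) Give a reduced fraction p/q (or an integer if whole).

0

12's neighbors: 8 and 11 (k = 2).
Possible neighbor pairs: C(2,2) = 1. Edges among them: none → e = 0.
Clustering(12) = 0/1.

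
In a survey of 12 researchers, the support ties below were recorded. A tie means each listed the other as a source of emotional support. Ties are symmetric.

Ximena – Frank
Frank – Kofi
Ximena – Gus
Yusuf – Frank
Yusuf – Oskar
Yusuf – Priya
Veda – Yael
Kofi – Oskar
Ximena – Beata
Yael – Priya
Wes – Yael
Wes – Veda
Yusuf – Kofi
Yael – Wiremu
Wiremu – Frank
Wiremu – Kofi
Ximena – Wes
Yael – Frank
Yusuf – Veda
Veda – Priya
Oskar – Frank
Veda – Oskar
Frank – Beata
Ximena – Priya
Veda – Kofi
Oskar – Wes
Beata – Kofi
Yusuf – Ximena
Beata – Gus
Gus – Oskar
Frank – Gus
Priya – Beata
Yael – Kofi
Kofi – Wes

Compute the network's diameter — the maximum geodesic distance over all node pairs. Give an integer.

Eccentricity of each node (its greatest distance to any other): Beata:2, Frank:2, Gus:2, Kofi:2, Oskar:2, Priya:2, Veda:2, Wes:2, Wiremu:2, Ximena:2, Yael:2, Yusuf:2.
The maximum eccentricity is 2, realized for instance by the pair Oskar–Beata via Oskar – Gus – Beata. So the diameter is 2.

2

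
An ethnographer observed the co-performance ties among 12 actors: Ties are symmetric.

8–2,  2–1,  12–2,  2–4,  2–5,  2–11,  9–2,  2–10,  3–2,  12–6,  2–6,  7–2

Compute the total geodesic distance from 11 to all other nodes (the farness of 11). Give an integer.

21

Distances from 11: 1:2, 2:1, 3:2, 4:2, 5:2, 6:2, 7:2, 8:2, 9:2, 10:2, 12:2.
Sum = 2 + 1 + 2 + 2 + 2 + 2 + 2 + 2 + 2 + 2 + 2 = 21.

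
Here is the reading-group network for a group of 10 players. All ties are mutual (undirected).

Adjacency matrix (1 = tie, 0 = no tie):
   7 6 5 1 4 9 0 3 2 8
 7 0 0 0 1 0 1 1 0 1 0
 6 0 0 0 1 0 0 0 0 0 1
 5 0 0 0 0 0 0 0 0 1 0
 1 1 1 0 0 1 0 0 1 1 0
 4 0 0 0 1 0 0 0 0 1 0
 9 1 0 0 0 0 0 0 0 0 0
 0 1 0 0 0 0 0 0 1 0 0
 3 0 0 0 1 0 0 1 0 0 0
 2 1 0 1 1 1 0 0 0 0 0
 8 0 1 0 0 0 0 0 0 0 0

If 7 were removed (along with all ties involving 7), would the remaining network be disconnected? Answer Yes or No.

Yes

Removing 7 leaves {0, 1, 2, 3, 4, 5, 6, and 8} with no path to {9}, so the network splits into 2 components. 7 is a cut vertex.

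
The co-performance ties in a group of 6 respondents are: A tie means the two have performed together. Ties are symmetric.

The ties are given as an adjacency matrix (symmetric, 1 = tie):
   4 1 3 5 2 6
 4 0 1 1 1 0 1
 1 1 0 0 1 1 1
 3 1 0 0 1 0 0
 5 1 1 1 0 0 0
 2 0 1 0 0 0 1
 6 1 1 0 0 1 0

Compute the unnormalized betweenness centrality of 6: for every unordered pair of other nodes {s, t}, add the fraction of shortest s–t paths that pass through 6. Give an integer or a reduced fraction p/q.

5/6

Pairs whose geodesics pass through 6 — 4–2: 1/2; 3–2: 1/3.
All other pairs contribute 0.
Summing the contributions gives betweenness(6) = 5/6.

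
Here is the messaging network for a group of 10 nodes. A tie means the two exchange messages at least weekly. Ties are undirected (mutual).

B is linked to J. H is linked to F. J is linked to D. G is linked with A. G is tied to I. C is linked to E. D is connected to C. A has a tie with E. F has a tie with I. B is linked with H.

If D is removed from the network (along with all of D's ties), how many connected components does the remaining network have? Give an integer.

D's neighbors (C and J) remain reachable from one another through other ties, so the rest of the network stays in one piece.

1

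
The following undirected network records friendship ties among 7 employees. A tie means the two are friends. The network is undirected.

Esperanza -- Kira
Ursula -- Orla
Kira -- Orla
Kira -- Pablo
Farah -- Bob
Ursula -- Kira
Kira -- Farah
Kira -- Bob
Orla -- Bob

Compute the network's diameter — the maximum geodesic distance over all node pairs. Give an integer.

Eccentricity of each node (its greatest distance to any other): Bob:2, Esperanza:2, Farah:2, Kira:1, Orla:2, Pablo:2, Ursula:2.
The maximum eccentricity is 2, realized for instance by the pair Pablo–Ursula via Pablo – Kira – Ursula. So the diameter is 2.

2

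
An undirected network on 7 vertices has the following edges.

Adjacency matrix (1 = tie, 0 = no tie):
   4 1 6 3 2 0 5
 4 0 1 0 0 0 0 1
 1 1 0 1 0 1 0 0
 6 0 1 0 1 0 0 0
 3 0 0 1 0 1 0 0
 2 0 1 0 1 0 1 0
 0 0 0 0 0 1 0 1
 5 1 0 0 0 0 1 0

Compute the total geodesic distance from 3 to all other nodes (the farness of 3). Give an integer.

Distances from 3: 0:2, 1:2, 2:1, 4:3, 5:3, 6:1.
Sum = 2 + 2 + 1 + 3 + 3 + 1 = 12.

12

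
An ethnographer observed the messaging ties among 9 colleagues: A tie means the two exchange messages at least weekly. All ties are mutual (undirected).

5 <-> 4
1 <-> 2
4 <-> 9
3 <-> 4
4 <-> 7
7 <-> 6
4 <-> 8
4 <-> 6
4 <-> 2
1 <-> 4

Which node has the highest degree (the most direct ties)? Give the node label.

Degrees — 1:2, 2:2, 3:1, 4:8, 5:1, 6:2, 7:2, 8:1, 9:1.
The maximum is 8, attained only by 4.

4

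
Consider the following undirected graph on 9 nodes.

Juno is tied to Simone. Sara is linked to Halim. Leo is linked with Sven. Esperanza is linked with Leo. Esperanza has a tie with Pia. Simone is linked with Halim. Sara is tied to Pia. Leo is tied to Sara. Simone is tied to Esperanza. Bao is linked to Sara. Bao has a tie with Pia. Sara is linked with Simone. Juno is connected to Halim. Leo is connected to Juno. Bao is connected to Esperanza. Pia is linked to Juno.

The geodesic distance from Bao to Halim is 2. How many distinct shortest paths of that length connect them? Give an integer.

1

The shortest distance is 2, and the only length-2 path is Bao–Sara–Halim. So there is exactly 1 shortest path.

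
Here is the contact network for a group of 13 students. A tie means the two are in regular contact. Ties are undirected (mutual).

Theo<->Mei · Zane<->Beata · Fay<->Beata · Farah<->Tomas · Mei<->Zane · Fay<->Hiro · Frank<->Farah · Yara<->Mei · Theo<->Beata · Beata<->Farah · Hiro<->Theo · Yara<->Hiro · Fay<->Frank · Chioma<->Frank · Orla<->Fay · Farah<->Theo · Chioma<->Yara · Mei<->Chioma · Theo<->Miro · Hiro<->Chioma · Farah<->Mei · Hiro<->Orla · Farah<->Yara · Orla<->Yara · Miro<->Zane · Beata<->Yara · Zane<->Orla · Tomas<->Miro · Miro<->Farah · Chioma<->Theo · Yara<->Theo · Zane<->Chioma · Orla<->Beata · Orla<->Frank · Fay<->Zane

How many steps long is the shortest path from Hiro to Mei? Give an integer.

One shortest route is Hiro – Theo – Mei, which uses 2 edges, and Hiro and Mei are not directly tied, so nothing shorter exists. So d(Hiro,Mei) = 2.

2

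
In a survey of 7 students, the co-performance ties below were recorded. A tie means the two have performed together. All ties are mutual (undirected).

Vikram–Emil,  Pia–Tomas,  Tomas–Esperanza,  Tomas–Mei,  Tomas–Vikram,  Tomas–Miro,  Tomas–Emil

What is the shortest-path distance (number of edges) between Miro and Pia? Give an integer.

One shortest route is Miro – Tomas – Pia, which uses 2 edges, and Miro and Pia are not directly tied, so nothing shorter exists. So d(Miro,Pia) = 2.

2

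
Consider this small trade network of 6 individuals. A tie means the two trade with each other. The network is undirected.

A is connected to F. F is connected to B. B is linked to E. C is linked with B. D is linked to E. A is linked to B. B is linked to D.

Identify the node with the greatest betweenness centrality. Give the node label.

B

Unnormalized betweenness of each node: A:0, B:8, C:0, D:0, E:0, F:0.
B has the largest value, 8, making it the main broker — the node through which the most shortest paths run.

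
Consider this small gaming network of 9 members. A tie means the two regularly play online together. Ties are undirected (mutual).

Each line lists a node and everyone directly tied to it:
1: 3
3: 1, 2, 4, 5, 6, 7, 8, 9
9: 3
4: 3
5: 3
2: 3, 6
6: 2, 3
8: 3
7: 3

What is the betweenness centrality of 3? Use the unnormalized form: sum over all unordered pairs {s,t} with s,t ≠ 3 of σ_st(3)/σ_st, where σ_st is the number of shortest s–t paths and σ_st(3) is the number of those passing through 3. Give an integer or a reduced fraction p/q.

27

Pairs whose geodesics pass through 3 — 2–5: 1; 2–4: 1; 2–1: 1; 2–8: 1; 2–9: 1; 2–7: 1; 5–4: 1; 5–6: 1; 5–1: 1; 5–8: 1; 5–9: 1; 5–7: 1; 4–6: 1; 4–1: 1 … (+13 more pairs).
All other pairs contribute 0.
Summing the contributions gives betweenness(3) = 27.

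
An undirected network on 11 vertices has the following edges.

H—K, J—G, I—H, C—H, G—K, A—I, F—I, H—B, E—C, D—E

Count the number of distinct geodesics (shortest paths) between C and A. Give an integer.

The shortest distance is 3, and the only length-3 path is C–H–I–A. So there is exactly 1 shortest path.

1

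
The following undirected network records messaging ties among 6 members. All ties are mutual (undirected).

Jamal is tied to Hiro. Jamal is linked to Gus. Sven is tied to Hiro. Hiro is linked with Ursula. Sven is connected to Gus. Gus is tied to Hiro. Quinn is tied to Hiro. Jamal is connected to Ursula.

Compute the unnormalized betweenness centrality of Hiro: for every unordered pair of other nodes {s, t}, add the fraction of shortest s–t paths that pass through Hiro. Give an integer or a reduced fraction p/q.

6

Pairs whose geodesics pass through Hiro — Quinn–Jamal: 1; Quinn–Ursula: 1; Quinn–Sven: 1; Quinn–Gus: 1; Jamal–Sven: 1/2; Ursula–Sven: 1; Ursula–Gus: 1/2.
All other pairs contribute 0.
Summing the contributions gives betweenness(Hiro) = 6.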